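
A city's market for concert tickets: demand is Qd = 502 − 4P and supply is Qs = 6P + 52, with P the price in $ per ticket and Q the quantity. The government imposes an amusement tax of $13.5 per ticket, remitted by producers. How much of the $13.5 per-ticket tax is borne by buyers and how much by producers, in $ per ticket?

Buyers bear $8.1 per ticket; producers bear $5.4 per ticket.

Before the tax: set 502 − 4P = 6P + 52 → P* = $45, Q* = 322.
With the tax collected from producers, supply shifts: Qs = 6(P − 13.5) + 52.
Solving gives Q = 289.6 with buyers paying $53.1 and producers receiving $39.6 (the $13.5 wedge).
Burden on buyers: $8.1; on producers: $5.4. (They sum to $13.5.)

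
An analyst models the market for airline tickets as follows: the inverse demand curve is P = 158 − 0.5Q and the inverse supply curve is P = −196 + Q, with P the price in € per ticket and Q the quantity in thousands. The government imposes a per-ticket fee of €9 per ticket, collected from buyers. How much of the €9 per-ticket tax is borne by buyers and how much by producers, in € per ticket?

Buyers bear €3 per ticket; producers bear €6 per ticket.

Inverting to Q(P) form: Qd = 316 − 2P; Qs = P + 196.
Without the tax, 316 − 2P = P + 196 gives 3P = 120, so P* = €40 and Q* = 236.
With the tax collected from buyers, demand (in seller-price terms) shifts: Qd = 316 − 2(P + 9).
Solving gives Q = 230 with buyers paying €43 and producers receiving €34 (the €9 wedge).
Burden on buyers: €3; on producers: €6. (They sum to €9.)
The less price-elastic side of the market bears the larger share of a per-unit tax.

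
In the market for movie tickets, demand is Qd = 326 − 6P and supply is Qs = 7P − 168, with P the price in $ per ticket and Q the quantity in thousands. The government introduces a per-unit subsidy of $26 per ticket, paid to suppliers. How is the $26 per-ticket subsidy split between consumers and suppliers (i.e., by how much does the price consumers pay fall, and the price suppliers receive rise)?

Consumers gain $14 per ticket; suppliers gain $12 per ticket.

Before the subsidy: set 326 − 6P = 7P − 168 → P* = $38, Q* = 98.
With a per-unit subsidy paid to suppliers, each receives P + 26 per unit sold, so supply becomes Qs = 7(P + 26) − 168.
Solving gives Q = 182 with consumers paying $24 and suppliers receiving $50 (the $26 wedge).
Gain to consumers: $14; to suppliers: $12. (They sum to $26.)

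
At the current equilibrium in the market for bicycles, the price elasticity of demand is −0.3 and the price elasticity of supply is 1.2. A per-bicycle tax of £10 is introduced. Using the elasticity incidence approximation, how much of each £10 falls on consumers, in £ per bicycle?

Consumers bear ≈ £8 per bicycle.

Incidence ratio: consumers' share ≈ εs / (εs + |εd|) = 1.2 / (1.2 + 0.3) = 0.8.
So consumers bear ≈ 0.8 × £10 = £8; producers bear £2.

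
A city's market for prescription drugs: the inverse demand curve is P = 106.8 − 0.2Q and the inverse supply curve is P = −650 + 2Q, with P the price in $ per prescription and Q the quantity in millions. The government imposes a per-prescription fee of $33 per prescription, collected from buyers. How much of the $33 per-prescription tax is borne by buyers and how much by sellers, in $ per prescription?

Rewrite in direct form: Qd = 534 − 5P and Qs = 0.5P + 325.
Without the tax, 534 − 5P = 0.5P + 325 gives 5.5P = 209, so P* = $38 and Q* = 344.
With the tax collected from buyers, demand (in seller-price terms) shifts: Qd = 534 − 5(P + 33).
Solving gives Q = 329 with buyers paying $41 and sellers receiving $8 (the $33 wedge).
Burden on buyers: $3; on sellers: $30. (They sum to $33.)
The less price-elastic side of the market bears the larger share of a per-unit tax.

Buyers bear $3 per prescription; sellers bear $30 per prescription.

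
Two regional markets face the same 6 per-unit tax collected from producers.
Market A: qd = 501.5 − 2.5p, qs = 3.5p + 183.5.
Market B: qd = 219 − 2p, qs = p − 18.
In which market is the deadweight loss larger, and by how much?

Market A: pre-tax p* = 53, q* = 369; post-tax q = 360.25; deadweight loss = 26.25.
Market B: pre-tax p* = 79, q* = 61; post-tax q = 57; deadweight loss = 12.
Difference: 26.25 vs 12 → market A is larger by 14.25.

Market A, by 14.25.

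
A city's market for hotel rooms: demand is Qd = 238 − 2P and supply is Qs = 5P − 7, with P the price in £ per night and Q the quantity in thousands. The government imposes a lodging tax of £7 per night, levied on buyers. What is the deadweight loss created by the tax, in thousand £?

Deadweight loss = £35 thousand.

Without the tax, 238 − 2P = 5P − 7 gives 7P = 245, so P* = £35 and Q* = 168.
With the tax collected from buyers, demand (in seller-price terms) shifts: Qd = 238 − 2(P + 7).
Solving gives Q = 158 with buyers paying £40 and sellers receiving £33 (the £7 wedge).
Quantity falls by |ΔQ| = |168 − 158| = 10.
DWL = ½ · t · |ΔQ| = ½ · 7 · 10 = £35.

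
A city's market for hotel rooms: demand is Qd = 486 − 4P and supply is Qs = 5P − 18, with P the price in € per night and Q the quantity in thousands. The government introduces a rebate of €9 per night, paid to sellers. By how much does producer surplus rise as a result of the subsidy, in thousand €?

Producer surplus rises by €1088 thousand.

Before the subsidy: set 486 − 4P = 5P − 18 → P* = €56, Q* = 262.
With a per-unit subsidy paid to sellers, each receives P + 9 per unit sold, so supply becomes Qs = 5(P + 9) − 18.
Solving gives Q = 282 with consumers paying €51 and sellers receiving €60 (the €9 wedge).
ΔPS is the trapezoid between Q = 282 and Q = 262 of height €4: ½ · (262 + 282) · 4 = €1088.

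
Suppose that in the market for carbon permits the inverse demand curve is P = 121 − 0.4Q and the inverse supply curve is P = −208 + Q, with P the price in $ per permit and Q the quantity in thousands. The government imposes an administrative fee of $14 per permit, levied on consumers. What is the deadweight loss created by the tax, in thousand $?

Rewrite in direct form: Qd = 302.5 − 2.5P and Qs = P + 208.
Without the tax, 302.5 − 2.5P = P + 208 gives 3.5P = 94.5, so P* = $27 and Q* = 235.
With the tax collected from consumers, demand (in seller-price terms) shifts: Qd = 302.5 − 2.5(P + 14).
Solving gives Q = 225 with consumers paying $31 and producers receiving $17 (the $14 wedge).
Quantity falls by |ΔQ| = |235 − 225| = 10.
DWL = ½ · t · |ΔQ| = ½ · 14 · 10 = $70.

Deadweight loss = $70 thousand.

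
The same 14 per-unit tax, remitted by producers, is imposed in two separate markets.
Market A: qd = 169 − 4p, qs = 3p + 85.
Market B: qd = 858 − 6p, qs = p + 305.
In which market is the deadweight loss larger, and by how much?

Market A, by 84.

Market A: pre-tax p* = 12, q* = 121; post-tax q = 97; deadweight loss = 168.
Market B: pre-tax p* = 79, q* = 384; post-tax q = 372; deadweight loss = 84.
Difference: 168 vs 84 → market A is larger by 84.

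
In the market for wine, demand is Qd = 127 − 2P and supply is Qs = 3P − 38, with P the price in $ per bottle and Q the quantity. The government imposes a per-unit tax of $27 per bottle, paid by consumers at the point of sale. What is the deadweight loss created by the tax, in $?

Before the tax: set 127 − 2P = 3P − 38 → P* = $33, Q* = 61.
With the tax collected from consumers, demand (in seller-price terms) shifts: Qd = 127 − 2(P + 27).
Solving gives Q = 28.6 with consumers paying $49.2 and sellers receiving $22.2 (the $27 wedge).
Quantity falls by |ΔQ| = |61 − 28.6| = 32.4.
DWL = ½ · t · |ΔQ| = ½ · 27 · 32.4 = $437.4.

Deadweight loss = $437.4.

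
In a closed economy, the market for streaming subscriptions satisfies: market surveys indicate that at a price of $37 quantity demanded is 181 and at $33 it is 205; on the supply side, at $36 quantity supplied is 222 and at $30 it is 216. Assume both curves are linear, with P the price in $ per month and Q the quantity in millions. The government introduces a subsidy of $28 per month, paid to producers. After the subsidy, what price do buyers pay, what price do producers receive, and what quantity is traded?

Buyers pay $27; producers receive $55; quantity = 241.

Demand slope: (205 − 181)/(33 − 37) = -6, so Qd = 403 − 6P.
Supply slope: (216 − 222)/(30 − 36) = 1, so Qs = P + 186.
Before the subsidy: set 403 − 6P = P + 186 → P* = $31, Q* = 217.
With a per-unit subsidy paid to producers, each receives P + 28 per unit sold, so supply becomes Qs = (P + 28) + 186.
New equilibrium: buyers pay $27, producers receive $55, Q = 241. (Wedge: Pb − Ps = −28.)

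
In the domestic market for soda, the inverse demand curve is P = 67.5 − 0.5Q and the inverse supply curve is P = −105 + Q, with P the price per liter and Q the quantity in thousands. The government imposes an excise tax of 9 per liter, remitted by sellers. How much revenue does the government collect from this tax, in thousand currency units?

Rewrite in direct form: Qd = 135 − 2P and Qs = P + 105.
Without the tax, 135 − 2P = P + 105 gives 3P = 30, so P* = 10 and Q* = 115.
With the tax collected from sellers, supply shifts: Qs = (P − 9) + 105.
New equilibrium: buyers pay 13, sellers receive 4, Q = 109. (Wedge: Pb − Ps = 9.)
Revenue = t · Q = 9 · 109 = 981.

Tax revenue = 981 thousand.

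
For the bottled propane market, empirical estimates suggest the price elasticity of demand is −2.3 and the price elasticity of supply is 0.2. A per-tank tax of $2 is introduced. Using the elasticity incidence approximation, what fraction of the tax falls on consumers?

Incidence ratio: consumers' share ≈ εs / (εs + |εd|) = 0.2 / (0.2 + 2.3) = 0.08.
Supply is the less elastic side, so consumers bear the smaller share.

Consumers' share ≈ 0.08.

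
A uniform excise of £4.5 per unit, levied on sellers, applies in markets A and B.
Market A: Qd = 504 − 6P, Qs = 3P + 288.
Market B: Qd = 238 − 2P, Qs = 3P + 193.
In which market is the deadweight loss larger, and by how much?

Market A, by £8.1.

Market A: pre-tax P* = £24, Q* = 360; post-tax Q = 351; deadweight loss = £20.25.
Market B: pre-tax P* = £9, Q* = 220; post-tax Q = 214.6; deadweight loss = £12.15.
Difference: £20.25 vs £12.15 → market A is larger by £8.1.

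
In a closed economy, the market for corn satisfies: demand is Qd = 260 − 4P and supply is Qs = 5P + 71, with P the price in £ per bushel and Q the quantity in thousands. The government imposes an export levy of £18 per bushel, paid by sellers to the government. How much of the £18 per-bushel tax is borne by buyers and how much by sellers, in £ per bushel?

Buyers bear £10 per bushel; sellers bear £8 per bushel.

Before the tax: set 260 − 4P = 5P + 71 → P* = £21, Q* = 176.
With the tax collected from sellers, supply shifts: Qs = 5(P − 18) + 71.
Solving gives Q = 136 with buyers paying £31 and sellers receiving £13 (the £18 wedge).
Burden on buyers: £10; on sellers: £8. (They sum to £18.)
The less price-elastic side of the market bears the larger share of a per-unit tax.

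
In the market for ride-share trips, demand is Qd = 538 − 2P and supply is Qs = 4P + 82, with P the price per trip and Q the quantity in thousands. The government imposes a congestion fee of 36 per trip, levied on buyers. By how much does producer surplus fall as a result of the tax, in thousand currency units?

Before the tax: set 538 − 2P = 4P + 82 → P* = 76, Q* = 386.
With the tax collected from buyers, demand (in seller-price terms) shifts: Qd = 538 − 2(P + 36).
Solving gives Q = 338 with buyers paying 100 and sellers receiving 64 (the 36 wedge).
ΔPS is the trapezoid between Q = 338 and Q = 386 of height 12: ½ · (386 + 338) · 12 = 4344.

Producer surplus falls by 4344 thousand.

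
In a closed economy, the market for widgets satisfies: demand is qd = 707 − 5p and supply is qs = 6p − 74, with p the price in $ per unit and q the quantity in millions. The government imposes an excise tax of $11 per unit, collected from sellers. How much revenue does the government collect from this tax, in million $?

Before the tax: set 707 − 5p = 6p − 74 → p* = $71, q* = 352.
With the tax collected from sellers, supply shifts: qs = 6(p − 11) − 74.
Solving gives q = 322 with consumers paying $77 and sellers receiving $66 (the $11 wedge).
Revenue = t · Q = 11 · 322 = $3542.

Tax revenue = $3542 million.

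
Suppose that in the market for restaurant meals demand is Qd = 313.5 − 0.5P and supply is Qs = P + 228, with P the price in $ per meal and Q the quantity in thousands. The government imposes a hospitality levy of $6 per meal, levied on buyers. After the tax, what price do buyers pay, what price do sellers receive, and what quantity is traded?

Before the tax: set 313.5 − 0.5P = P + 228 → P* = $57, Q* = 285.
With the tax collected from buyers, demand (in seller-price terms) shifts: Qd = 313.5 − 0.5(P + 6).
New equilibrium: buyers pay $61, sellers receive $55, Q = 283. (Wedge: Pb − Ps = 6.)
The less price-elastic side of the market bears the larger share of a per-unit tax.

Buyers pay $61; sellers receive $55; quantity = 283.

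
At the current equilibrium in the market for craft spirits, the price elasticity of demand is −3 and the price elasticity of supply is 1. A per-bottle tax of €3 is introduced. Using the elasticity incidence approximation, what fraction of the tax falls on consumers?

Incidence ratio: consumers' share ≈ εs / (εs + |εd|) = 1 / (1 + 3) = 0.25.
Supply is the less elastic side, so consumers bear the smaller share.

Consumers' share ≈ 0.25.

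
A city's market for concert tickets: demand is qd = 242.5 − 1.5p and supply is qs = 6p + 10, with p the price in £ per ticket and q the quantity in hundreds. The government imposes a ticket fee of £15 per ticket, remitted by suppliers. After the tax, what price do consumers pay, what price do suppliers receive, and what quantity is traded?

Before the tax: set 242.5 − 1.5p = 6p + 10 → p* = £31, q* = 196.
With the tax collected from suppliers, supply shifts: qs = 6(p − 15) + 10.
Solving gives q = 178 with consumers paying £43 and suppliers receiving £28 (the £15 wedge).

Consumers pay £43; suppliers receive £28; quantity = 178.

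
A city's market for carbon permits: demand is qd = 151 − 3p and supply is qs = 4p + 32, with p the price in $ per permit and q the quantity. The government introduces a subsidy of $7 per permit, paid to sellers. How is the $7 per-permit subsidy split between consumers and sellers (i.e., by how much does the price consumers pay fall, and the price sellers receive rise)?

Consumers gain $4 per permit; sellers gain $3 per permit.

Without the subsidy, 151 − 3p = 4p + 32 gives 7p = 119, so p* = $17 and q* = 100.
With a per-unit subsidy paid to sellers, each receives p + 7 per unit sold, so supply becomes qs = 4(p + 7) + 32.
New equilibrium: consumers pay $13, sellers receive $20, q = 112. (Wedge: pb − ps = −7.)
Gain to consumers: $4; to sellers: $3. (They sum to $7.)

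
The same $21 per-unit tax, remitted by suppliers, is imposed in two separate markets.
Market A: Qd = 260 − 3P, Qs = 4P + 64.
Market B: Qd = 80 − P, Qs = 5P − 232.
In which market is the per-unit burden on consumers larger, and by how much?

Market A: pre-tax P* = $28, Q* = 176; post-tax Q = 140; per-unit burden on consumers = $12.
Market B: pre-tax P* = $52, Q* = 28; post-tax Q = 10.5; per-unit burden on consumers = $17.5.
Difference: $12 vs $17.5 → market B is larger by $5.5.

Market B, by $5.5.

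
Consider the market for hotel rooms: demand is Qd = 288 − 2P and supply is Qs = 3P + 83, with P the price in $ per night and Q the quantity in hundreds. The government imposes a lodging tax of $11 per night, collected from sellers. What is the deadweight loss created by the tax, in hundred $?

Deadweight loss = $72.6 hundred.

Before the tax: set 288 − 2P = 3P + 83 → P* = $41, Q* = 206.
With the tax collected from sellers, supply shifts: Qs = 3(P − 11) + 83.
Solving gives Q = 192.8 with buyers paying $47.6 and sellers receiving $36.6 (the $11 wedge).
Quantity falls by |ΔQ| = |206 − 192.8| = 13.2.
DWL = ½ · t · |ΔQ| = ½ · 11 · 13.2 = $72.6.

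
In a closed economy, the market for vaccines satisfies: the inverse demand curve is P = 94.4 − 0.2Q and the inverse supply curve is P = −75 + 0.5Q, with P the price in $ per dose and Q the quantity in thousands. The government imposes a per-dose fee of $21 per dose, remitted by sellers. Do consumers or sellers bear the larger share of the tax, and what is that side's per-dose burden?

Rewrite in direct form: Qd = 472 − 5P and Qs = 2P + 150.
Without the tax, 472 − 5P = 2P + 150 gives 7P = 322, so P* = $46 and Q* = 242.
With the tax collected from sellers, supply shifts: Qs = 2(P − 21) + 150.
Solving gives Q = 212 with consumers paying $52 and sellers receiving $31 (the $21 wedge).
Per-dose burden: consumers $6, sellers $15.
Sellers take the larger share because supply is less price-elastic here (demand slope 5 vs supply slope 2).
The less price-elastic side of the market bears the larger share of a per-unit tax.

Sellers bear the larger share: $15 per dose.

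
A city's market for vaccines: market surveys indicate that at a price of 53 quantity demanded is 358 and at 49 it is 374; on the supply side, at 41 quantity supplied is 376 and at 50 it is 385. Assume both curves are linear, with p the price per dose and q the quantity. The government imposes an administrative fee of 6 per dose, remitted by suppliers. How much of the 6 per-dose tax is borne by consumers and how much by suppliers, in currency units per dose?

Consumers bear 1.2 per dose; suppliers bear 4.8 per dose.

Demand slope: (374 − 358)/(49 − 53) = -4, so qd = 570 − 4p.
Supply slope: (385 − 376)/(50 − 41) = 1, so qs = p + 335.
Before the tax: set 570 − 4p = p + 335 → p* = 47, q* = 382.
With the tax collected from suppliers, supply shifts: qs = (p − 6) + 335.
Solving gives q = 377.2 with consumers paying 48.2 and suppliers receiving 42.2 (the 6 wedge).
Burden on consumers: 1.2; on suppliers: 4.8. (They sum to 6.)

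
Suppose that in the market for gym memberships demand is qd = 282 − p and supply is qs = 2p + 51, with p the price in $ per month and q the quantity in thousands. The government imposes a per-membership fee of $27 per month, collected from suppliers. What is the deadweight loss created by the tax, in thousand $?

Deadweight loss = $243 thousand.

Before the tax: set 282 − p = 2p + 51 → p* = $77, q* = 205.
With the tax collected from suppliers, supply shifts: qs = 2(p − 27) + 51.
New equilibrium: buyers pay $95, suppliers receive $68, q = 187. (Wedge: pb − ps = 27.)
Quantity falls by |ΔQ| = |205 − 187| = 18.
DWL = ½ · t · |ΔQ| = ½ · 27 · 18 = $243.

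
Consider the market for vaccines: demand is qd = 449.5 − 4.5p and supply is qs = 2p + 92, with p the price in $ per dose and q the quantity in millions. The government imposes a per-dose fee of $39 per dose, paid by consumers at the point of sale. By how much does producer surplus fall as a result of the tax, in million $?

Without the tax, 449.5 − 4.5p = 2p + 92 gives 6.5p = 357.5, so p* = $55 and q* = 202.
With the tax collected from consumers, demand (in seller-price terms) shifts: qd = 449.5 − 4.5(p + 39).
New equilibrium: consumers pay $67, suppliers receive $28, q = 148. (Wedge: pb − ps = 39.)
ΔPS is the trapezoid between Q = 148 and Q = 202 of height $27: ½ · (202 + 148) · 27 = $4725.

Producer surplus falls by $4725 million.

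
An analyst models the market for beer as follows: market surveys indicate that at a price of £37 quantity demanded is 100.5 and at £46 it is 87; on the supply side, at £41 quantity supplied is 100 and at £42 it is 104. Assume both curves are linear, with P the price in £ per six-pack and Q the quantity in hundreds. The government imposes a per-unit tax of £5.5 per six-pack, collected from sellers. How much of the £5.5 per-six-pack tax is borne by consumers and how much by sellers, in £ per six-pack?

Demand slope: (87 − 100.5)/(46 − 37) = -1.5, so Qd = 156 − 1.5P.
Supply slope: (104 − 100)/(42 − 41) = 4, so Qs = 4P − 64.
Before the tax: set 156 − 1.5P = 4P − 64 → P* = £40, Q* = 96.
With the tax collected from sellers, supply shifts: Qs = 4(P − 5.5) − 64.
New equilibrium: consumers pay £44, sellers receive £38.5, Q = 90. (Wedge: Pb − Ps = 5.5.)
Burden on consumers: £4; on sellers: £1.5. (They sum to £5.5.)

Consumers bear £4 per six-pack; sellers bear £1.5 per six-pack.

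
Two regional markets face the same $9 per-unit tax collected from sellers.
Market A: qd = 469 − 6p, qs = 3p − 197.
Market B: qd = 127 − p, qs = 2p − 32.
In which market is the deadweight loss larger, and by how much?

Market A: pre-tax p* = $74, q* = 25; post-tax q = 7; deadweight loss = $81.
Market B: pre-tax p* = $53, q* = 74; post-tax q = 68; deadweight loss = $27.
Difference: $81 vs $27 → market A is larger by $54.

Market A, by $54.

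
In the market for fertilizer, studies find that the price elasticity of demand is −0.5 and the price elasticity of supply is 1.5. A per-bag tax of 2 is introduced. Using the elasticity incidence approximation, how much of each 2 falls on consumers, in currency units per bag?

Incidence ratio: consumers' share ≈ εs / (εs + |εd|) = 1.5 / (1.5 + 0.5) = 0.75.
So consumers bear ≈ 0.75 × 2 = 1.5; producers bear 0.5.

Consumers bear ≈ 1.5 per bag.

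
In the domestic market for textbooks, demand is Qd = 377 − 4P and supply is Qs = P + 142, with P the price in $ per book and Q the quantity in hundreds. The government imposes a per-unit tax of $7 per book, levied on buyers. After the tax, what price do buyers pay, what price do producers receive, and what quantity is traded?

Buyers pay $48.4; producers receive $41.4; quantity = 183.4.

Before the tax: set 377 − 4P = P + 142 → P* = $47, Q* = 189.
With the tax collected from buyers, demand (in seller-price terms) shifts: Qd = 377 − 4(P + 7).
Solving gives Q = 183.4 with buyers paying $48.4 and producers receiving $41.4 (the $7 wedge).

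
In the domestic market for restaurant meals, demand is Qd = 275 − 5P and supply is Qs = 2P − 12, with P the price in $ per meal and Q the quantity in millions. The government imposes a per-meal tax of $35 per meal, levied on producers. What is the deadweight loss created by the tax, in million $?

Without the tax, 275 − 5P = 2P − 12 gives 7P = 287, so P* = $41 and Q* = 70.
With the tax collected from producers, supply shifts: Qs = 2(P − 35) − 12.
New equilibrium: buyers pay $51, producers receive $16, Q = 20. (Wedge: Pb − Ps = 35.)
Quantity falls by |ΔQ| = |70 − 20| = 50.
DWL = ½ · t · |ΔQ| = ½ · 35 · 50 = $875.

Deadweight loss = $875 million.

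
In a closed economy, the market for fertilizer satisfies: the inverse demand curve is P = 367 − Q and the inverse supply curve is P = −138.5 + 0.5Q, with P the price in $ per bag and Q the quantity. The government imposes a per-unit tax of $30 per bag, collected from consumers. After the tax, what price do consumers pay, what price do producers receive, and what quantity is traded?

Consumers pay $50; producers receive $20; quantity = 317.

Rewrite in direct form: Qd = 367 − P and Qs = 2P + 277.
Before the tax: set 367 − P = 2P + 277 → P* = $30, Q* = 337.
With the tax collected from consumers, demand (in seller-price terms) shifts: Qd = 367 − (P + 30).
Solving gives Q = 317 with consumers paying $50 and producers receiving $20 (the $30 wedge).
The less price-elastic side of the market bears the larger share of a per-unit tax.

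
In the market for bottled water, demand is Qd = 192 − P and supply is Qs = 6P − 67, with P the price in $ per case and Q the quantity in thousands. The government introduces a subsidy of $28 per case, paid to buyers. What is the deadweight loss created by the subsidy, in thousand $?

Without the subsidy, 192 − P = 6P − 67 gives 7P = 259, so P* = $37 and Q* = 155.
With a per-unit subsidy paid to buyers, each effectively pays P − 28, so demand becomes Qd = 192 − (P − 28).
Solving gives Q = 179 with buyers paying $13 and suppliers receiving $41 (the $28 wedge).
Quantity rises by |ΔQ| = |155 − 179| = 24.
DWL = ½ · t · |ΔQ| = ½ · 28 · 24 = $336.

Deadweight loss = $336 thousand.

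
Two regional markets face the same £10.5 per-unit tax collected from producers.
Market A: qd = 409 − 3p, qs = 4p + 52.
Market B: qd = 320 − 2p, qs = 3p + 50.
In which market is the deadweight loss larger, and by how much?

Market A: pre-tax p* = £51, q* = 256; post-tax q = 238; deadweight loss = £94.5.
Market B: pre-tax p* = £54, q* = 212; post-tax q = 199.4; deadweight loss = £66.15.
Difference: £94.5 vs £66.15 → market A is larger by £28.35.

Market A, by £28.35.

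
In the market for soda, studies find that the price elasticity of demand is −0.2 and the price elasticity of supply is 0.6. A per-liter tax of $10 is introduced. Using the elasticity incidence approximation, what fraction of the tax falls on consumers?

Incidence ratio: consumers' share ≈ εs / (εs + |εd|) = 0.6 / (0.6 + 0.2) = 0.75.
Supply is the more elastic side, so consumers bear the larger share.

Consumers' share ≈ 0.75.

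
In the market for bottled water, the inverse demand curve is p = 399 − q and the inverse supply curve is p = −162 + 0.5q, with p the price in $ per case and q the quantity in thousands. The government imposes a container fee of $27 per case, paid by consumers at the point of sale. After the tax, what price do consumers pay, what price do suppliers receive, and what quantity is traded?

Consumers pay $43; suppliers receive $16; quantity = 356.

Rewrite in direct form: qd = 399 − p and qs = 2p + 324.
Before the tax: set 399 − p = 2p + 324 → p* = $25, q* = 374.
With the tax collected from consumers, demand (in seller-price terms) shifts: qd = 399 − (p + 27).
New equilibrium: consumers pay $43, suppliers receive $16, q = 356. (Wedge: pb − ps = 27.)
The less price-elastic side of the market bears the larger share of a per-unit tax.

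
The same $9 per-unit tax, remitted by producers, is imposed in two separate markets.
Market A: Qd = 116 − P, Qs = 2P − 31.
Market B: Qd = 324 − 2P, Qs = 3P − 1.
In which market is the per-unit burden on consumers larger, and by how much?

Market A: pre-tax P* = $49, Q* = 67; post-tax Q = 61; per-unit burden on consumers = $6.
Market B: pre-tax P* = $65, Q* = 194; post-tax Q = 183.2; per-unit burden on consumers = $5.4.
Difference: $6 vs $5.4 → market A is larger by $0.6.

Market A, by $0.6.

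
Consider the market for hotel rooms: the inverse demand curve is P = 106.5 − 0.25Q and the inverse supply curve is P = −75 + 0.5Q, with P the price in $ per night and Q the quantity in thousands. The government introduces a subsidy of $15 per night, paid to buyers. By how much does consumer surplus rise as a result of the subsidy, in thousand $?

Inverting to Q(P) form: Qd = 426 − 4P; Qs = 2P + 150.
Before the subsidy: set 426 − 4P = 2P + 150 → P* = $46, Q* = 242.
With a per-unit subsidy paid to buyers, each effectively pays P − 15, so demand becomes Qd = 426 − 4(P − 15).
Solving gives Q = 262 with buyers paying $41 and producers receiving $56 (the $15 wedge).
ΔCS is the trapezoid between Q = 262 and Q = 242 of height $5: ½ · (242 + 262) · 5 = $1260.

Consumer surplus rises by $1260 thousand.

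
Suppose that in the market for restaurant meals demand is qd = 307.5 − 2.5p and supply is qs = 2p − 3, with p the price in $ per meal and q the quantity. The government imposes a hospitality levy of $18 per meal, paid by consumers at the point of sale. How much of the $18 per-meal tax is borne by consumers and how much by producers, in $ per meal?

Before the tax: set 307.5 − 2.5p = 2p − 3 → p* = $69, q* = 135.
With the tax collected from consumers, demand (in seller-price terms) shifts: qd = 307.5 − 2.5(p + 18).
Solving gives q = 115 with consumers paying $77 and producers receiving $59 (the $18 wedge).
Burden on consumers: $8; on producers: $10. (They sum to $18.)

Consumers bear $8 per meal; producers bear $10 per meal.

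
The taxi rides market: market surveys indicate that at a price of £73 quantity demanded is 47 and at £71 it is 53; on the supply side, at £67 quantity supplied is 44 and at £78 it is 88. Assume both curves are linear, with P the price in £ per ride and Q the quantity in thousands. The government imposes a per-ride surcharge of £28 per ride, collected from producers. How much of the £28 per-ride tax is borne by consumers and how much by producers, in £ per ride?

Consumers bear £16 per ride; producers bear £12 per ride.

Demand slope: (53 − 47)/(71 − 73) = -3, so Qd = 266 − 3P.
Supply slope: (88 − 44)/(78 − 67) = 4, so Qs = 4P − 224.
Before the tax: set 266 − 3P = 4P − 224 → P* = £70, Q* = 56.
With the tax collected from producers, supply shifts: Qs = 4(P − 28) − 224.
New equilibrium: consumers pay £86, producers receive £58, Q = 8. (Wedge: Pb − Ps = 28.)
Burden on consumers: £16; on producers: £12. (They sum to £28.)
The less price-elastic side of the market bears the larger share of a per-unit tax.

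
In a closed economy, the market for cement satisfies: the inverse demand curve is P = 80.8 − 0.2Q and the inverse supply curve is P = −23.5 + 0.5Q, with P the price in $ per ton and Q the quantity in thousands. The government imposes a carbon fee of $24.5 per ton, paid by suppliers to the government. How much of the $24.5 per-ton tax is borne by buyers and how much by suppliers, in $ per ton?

Buyers bear $7 per ton; suppliers bear $17.5 per ton.

Rewrite in direct form: Qd = 404 − 5P and Qs = 2P + 47.
Before the tax: set 404 − 5P = 2P + 47 → P* = $51, Q* = 149.
With the tax collected from suppliers, supply shifts: Qs = 2(P − 24.5) + 47.
Solving gives Q = 114 with buyers paying $58 and suppliers receiving $33.5 (the $24.5 wedge).
Burden on buyers: $7; on suppliers: $17.5. (They sum to $24.5.)
The less price-elastic side of the market bears the larger share of a per-unit tax.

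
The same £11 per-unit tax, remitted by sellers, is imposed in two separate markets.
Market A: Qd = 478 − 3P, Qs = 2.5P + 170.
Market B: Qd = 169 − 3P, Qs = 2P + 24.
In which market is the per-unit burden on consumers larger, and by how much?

Market A: pre-tax P* = £56, Q* = 310; post-tax Q = 295; per-unit burden on consumers = £5.
Market B: pre-tax P* = £29, Q* = 82; post-tax Q = 68.8; per-unit burden on consumers = £4.4.
Difference: £5 vs £4.4 → market A is larger by £0.6.

Market A, by £0.6.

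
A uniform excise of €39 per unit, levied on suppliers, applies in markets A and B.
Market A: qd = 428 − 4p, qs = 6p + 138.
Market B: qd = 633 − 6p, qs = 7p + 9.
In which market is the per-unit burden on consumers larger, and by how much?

Market A, by €2.4.

Market A: pre-tax p* = €29, q* = 312; post-tax q = 218.4; per-unit burden on consumers = €23.4.
Market B: pre-tax p* = €48, q* = 345; post-tax q = 219; per-unit burden on consumers = €21.
Difference: €23.4 vs €21 → market A is larger by €2.4.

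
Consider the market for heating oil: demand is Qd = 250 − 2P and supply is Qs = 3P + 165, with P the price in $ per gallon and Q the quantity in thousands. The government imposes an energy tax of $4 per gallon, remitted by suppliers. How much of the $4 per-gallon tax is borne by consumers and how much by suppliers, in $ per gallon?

Consumers bear $2.4 per gallon; suppliers bear $1.6 per gallon.

Without the tax, 250 − 2P = 3P + 165 gives 5P = 85, so P* = $17 and Q* = 216.
With the tax collected from suppliers, supply shifts: Qs = 3(P − 4) + 165.
Solving gives Q = 211.2 with consumers paying $19.4 and suppliers receiving $15.4 (the $4 wedge).
Burden on consumers: $2.4; on suppliers: $1.6. (They sum to $4.)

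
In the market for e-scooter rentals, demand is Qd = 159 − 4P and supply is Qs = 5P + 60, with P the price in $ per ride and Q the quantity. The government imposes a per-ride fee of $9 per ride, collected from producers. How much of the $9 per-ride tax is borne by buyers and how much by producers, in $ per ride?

Before the tax: set 159 − 4P = 5P + 60 → P* = $11, Q* = 115.
With the tax collected from producers, supply shifts: Qs = 5(P − 9) + 60.
New equilibrium: buyers pay $16, producers receive $7, Q = 95. (Wedge: Pb − Ps = 9.)
Burden on buyers: $5; on producers: $4. (They sum to $9.)
The less price-elastic side of the market bears the larger share of a per-unit tax.

Buyers bear $5 per ride; producers bear $4 per ride.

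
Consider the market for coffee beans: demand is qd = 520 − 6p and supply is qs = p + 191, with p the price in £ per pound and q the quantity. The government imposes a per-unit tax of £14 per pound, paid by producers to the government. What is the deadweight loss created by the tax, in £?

Deadweight loss = £84.

Before the tax: set 520 − 6p = p + 191 → p* = £47, q* = 238.
With the tax collected from producers, supply shifts: qs = (p − 14) + 191.
Solving gives q = 226 with buyers paying £49 and producers receiving £35 (the £14 wedge).
Quantity falls by |ΔQ| = |238 − 226| = 12.
DWL = ½ · t · |ΔQ| = ½ · 14 · 12 = £84.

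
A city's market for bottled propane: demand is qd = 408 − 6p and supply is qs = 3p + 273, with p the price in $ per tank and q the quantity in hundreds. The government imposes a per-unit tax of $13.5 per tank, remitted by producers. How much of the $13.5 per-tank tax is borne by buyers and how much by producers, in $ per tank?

Before the tax: set 408 − 6p = 3p + 273 → p* = $15, q* = 318.
With the tax collected from producers, supply shifts: qs = 3(p − 13.5) + 273.
Solving gives q = 291 with buyers paying $19.5 and producers receiving $6 (the $13.5 wedge).
Burden on buyers: $4.5; on producers: $9. (They sum to $13.5.)

Buyers bear $4.5 per tank; producers bear $9 per tank.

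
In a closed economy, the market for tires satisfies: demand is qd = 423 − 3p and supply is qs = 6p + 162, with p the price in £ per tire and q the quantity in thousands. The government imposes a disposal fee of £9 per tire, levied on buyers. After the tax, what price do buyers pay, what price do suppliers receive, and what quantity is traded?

Without the tax, 423 − 3p = 6p + 162 gives 9p = 261, so p* = £29 and q* = 336.
With the tax collected from buyers, demand (in seller-price terms) shifts: qd = 423 − 3(p + 9).
New equilibrium: buyers pay £35, suppliers receive £26, q = 318. (Wedge: pb − ps = 9.)

Buyers pay £35; suppliers receive £26; quantity = 318.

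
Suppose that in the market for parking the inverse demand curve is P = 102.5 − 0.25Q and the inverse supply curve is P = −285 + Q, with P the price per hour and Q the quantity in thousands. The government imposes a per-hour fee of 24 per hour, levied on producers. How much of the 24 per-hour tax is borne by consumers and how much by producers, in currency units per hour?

Consumers bear 4.8 per hour; producers bear 19.2 per hour.

Inverting to Q(P) form: Qd = 410 − 4P; Qs = P + 285.
Before the tax: set 410 − 4P = P + 285 → P* = 25, Q* = 310.
With the tax collected from producers, supply shifts: Qs = (P − 24) + 285.
Solving gives Q = 290.8 with consumers paying 29.8 and producers receiving 5.8 (the 24 wedge).
Burden on consumers: 4.8; on producers: 19.2. (They sum to 24.)
The less price-elastic side of the market bears the larger share of a per-unit tax.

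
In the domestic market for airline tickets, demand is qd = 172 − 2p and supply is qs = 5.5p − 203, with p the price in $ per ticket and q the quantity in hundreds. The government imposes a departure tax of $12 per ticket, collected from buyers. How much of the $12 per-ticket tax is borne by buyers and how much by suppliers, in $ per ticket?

Buyers bear $8.8 per ticket; suppliers bear $3.2 per ticket.

Without the tax, 172 − 2p = 5.5p − 203 gives 7.5p = 375, so p* = $50 and q* = 72.
With the tax collected from buyers, demand (in seller-price terms) shifts: qd = 172 − 2(p + 12).
New equilibrium: buyers pay $58.8, suppliers receive $46.8, q = 54.4. (Wedge: pb − ps = 12.)
Burden on buyers: $8.8; on suppliers: $3.2. (They sum to $12.)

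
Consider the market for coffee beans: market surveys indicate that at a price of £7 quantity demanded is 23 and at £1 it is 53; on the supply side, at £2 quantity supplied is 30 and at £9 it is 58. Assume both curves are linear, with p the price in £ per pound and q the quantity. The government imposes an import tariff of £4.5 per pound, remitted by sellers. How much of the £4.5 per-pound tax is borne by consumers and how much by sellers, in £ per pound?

Demand slope: (53 − 23)/(1 − 7) = -5, so qd = 58 − 5p.
Supply slope: (58 − 30)/(9 − 2) = 4, so qs = 4p + 22.
Without the tax, 58 − 5p = 4p + 22 gives 9p = 36, so p* = £4 and q* = 38.
With the tax collected from sellers, supply shifts: qs = 4(p − 4.5) + 22.
Solving gives q = 28 with consumers paying £6 and sellers receiving £1.5 (the £4.5 wedge).
Burden on consumers: £2; on sellers: £2.5. (They sum to £4.5.)

Consumers bear £2 per pound; sellers bear £2.5 per pound.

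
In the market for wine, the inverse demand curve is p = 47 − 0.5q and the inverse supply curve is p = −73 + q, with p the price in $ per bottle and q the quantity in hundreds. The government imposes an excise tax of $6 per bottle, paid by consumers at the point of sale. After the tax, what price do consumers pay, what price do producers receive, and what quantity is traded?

Inverting to q(p) form: qd = 94 − 2p; qs = p + 73.
Before the tax: set 94 − 2p = p + 73 → p* = $7, q* = 80.
With the tax collected from consumers, demand (in seller-price terms) shifts: qd = 94 − 2(p + 6).
New equilibrium: consumers pay $9, producers receive $3, q = 76. (Wedge: pb − ps = 6.)

Consumers pay $9; producers receive $3; quantity = 76.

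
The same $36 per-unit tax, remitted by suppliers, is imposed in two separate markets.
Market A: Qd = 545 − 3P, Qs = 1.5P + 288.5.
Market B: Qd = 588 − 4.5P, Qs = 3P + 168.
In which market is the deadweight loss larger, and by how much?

Market A: pre-tax P* = $57, Q* = 374; post-tax Q = 338; deadweight loss = $648.
Market B: pre-tax P* = $56, Q* = 336; post-tax Q = 271.2; deadweight loss = $1166.4.
Difference: $648 vs $1166.4 → market B is larger by $518.4.

Market B, by $518.4.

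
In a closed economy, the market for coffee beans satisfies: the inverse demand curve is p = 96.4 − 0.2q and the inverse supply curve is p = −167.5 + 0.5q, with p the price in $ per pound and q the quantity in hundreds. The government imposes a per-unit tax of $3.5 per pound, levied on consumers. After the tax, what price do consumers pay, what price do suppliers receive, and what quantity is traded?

Inverting to q(p) form: qd = 482 − 5p; qs = 2p + 335.
Before the tax: set 482 − 5p = 2p + 335 → p* = $21, q* = 377.
With the tax collected from consumers, demand (in seller-price terms) shifts: qd = 482 − 5(p + 3.5).
Solving gives q = 372 with consumers paying $22 and suppliers receiving $18.5 (the $3.5 wedge).

Consumers pay $22; suppliers receive $18.5; quantity = 372.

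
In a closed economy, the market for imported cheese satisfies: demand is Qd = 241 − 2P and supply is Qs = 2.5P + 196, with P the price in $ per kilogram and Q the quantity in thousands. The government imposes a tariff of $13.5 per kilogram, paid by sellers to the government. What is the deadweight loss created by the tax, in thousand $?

Without the tax, 241 − 2P = 2.5P + 196 gives 4.5P = 45, so P* = $10 and Q* = 221.
With the tax collected from sellers, supply shifts: Qs = 2.5(P − 13.5) + 196.
Solving gives Q = 206 with consumers paying $17.5 and sellers receiving $4 (the $13.5 wedge).
Quantity falls by |ΔQ| = |221 − 206| = 15.
DWL = ½ · t · |ΔQ| = ½ · 13.5 · 15 = $101.25.

Deadweight loss = $101.25 thousand.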